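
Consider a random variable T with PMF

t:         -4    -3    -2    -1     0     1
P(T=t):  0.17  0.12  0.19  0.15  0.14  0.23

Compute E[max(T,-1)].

E[max(T,-1)] = Σ max(t,-1)·P(T=t)
 = (-1)·0.17 + (-1)·0.12 + (-1)·0.19 + (-1)·0.15 + 0·0.14 + 1·0.23
 = (-0.17) + (-0.12) + (-0.19) + (-0.15) + 0 + 0.23
 = -0.4

-0.4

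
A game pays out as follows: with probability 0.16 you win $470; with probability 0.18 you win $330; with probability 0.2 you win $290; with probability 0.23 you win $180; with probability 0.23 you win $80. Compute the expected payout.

252.4

E[payout] = 470·0.16 + 330·0.18 + 290·0.2 + 180·0.23 + 80·0.23
 = 75.2 + 59.4 + 58 + 41.4 + 18.4
 = 252.4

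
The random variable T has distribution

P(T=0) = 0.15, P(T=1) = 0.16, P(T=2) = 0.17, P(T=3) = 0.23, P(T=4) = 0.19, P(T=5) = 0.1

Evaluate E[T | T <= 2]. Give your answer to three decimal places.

P(T <= 2) = 0.15 + 0.16 + 0.17 = 0.48.
E[T | T <= 2] = [0·0.15 + 1·0.16 + 2·0.17] / 0.48
 = 0.5 / 0.48
 = 25/24

1.042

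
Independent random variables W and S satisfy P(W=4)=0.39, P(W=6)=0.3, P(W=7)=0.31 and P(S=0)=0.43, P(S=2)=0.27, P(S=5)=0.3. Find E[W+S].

E[W+S] = Σ_w Σ_s (w+s) · P(W=w)P(S=s)
 = 4·0.1677 + 6·0.1053 + 9·0.117 + 6·0.129 + 8·0.081 + 11·0.09 + 7·0.1333 + 9·0.0837 + 12·0.093
 = 0.6708 + 0.6318 + 1.053 + 0.774 + 0.648 + 0.99 + 0.9331 + 0.7533 + 1.116
 = 7.57

7.57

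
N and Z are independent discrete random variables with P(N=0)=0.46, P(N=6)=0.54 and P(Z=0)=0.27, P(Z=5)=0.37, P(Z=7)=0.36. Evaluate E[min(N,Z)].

2.1654

E[min(N,Z)] = Σ_n Σ_z min(n,z) · P(N=n)P(Z=z)
 = 0·0.1242 + 0·0.1702 + 0·0.1656 + 0·0.1458 + 5·0.1998 + 6·0.1944
 = 0 + 0 + 0 + 0 + 0.999 + 1.1664
 = 2.1654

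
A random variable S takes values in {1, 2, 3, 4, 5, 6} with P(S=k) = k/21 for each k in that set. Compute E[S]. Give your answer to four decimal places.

4.3333

E[S] = Σ s·P(S=s)
 = 1·1/21 + 2·2/21 + 3·1/7 + 4·4/21 + 5·5/21 + 6·2/7
 = 1/21 + 4/21 + 3/7 + 16/21 + 25/21 + 12/7
 = 13/3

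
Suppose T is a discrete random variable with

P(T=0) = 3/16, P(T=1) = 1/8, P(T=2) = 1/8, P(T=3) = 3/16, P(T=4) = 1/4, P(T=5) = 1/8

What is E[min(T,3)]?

2.0625

E[min(T,3)] = Σ min(t,3)·P(T=t)
 = 0·3/16 + 1·1/8 + 2·1/8 + 3·3/16 + 3·1/4 + 3·1/8
 = 0 + 1/8 + 1/4 + 9/16 + 3/4 + 3/8
 = 33/16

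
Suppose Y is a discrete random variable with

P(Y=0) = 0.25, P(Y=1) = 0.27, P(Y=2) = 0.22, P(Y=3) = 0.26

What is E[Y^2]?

3.49

E[Y^2] = Σ y^2·P(Y=y)
 = 0·0.25 + 1·0.27 + 4·0.22 + 9·0.26
 = 0 + 0.27 + 0.88 + 2.34
 = 3.49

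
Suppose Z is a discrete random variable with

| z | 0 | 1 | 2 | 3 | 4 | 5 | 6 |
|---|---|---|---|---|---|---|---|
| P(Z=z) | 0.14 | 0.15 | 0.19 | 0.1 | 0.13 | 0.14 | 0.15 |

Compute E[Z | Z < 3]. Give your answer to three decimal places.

1.104

P(Z < 3) = 0.14 + 0.15 + 0.19 = 0.48.
E[Z | Z < 3] = [0·0.14 + 1·0.15 + 2·0.19] / 0.48
 = 0.53 / 0.48
 = 53/48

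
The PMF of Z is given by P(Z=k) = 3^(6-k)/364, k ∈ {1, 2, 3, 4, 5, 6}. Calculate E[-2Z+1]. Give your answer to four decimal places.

E[-2Z+1] = Σ (-2z+1)·P(Z=z)
 = (-1)·243/364 + (-3)·81/364 + (-5)·27/364 + (-7)·9/364 + (-9)·3/364 + (-11)·1/364
 = (-243/364) + (-243/364) + (-135/364) + (-9/52) + (-27/364) + (-11/364)
 = -361/182

-1.9835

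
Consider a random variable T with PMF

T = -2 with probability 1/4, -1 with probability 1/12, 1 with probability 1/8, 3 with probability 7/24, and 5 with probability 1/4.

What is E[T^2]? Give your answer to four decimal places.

10.0833

E[T^2] = Σ t^2·P(T=t)
 = 4·1/4 + 1·1/12 + 1·1/8 + 9·7/24 + 25·1/4
 = 1 + 1/12 + 1/8 + 21/8 + 25/4
 = 121/12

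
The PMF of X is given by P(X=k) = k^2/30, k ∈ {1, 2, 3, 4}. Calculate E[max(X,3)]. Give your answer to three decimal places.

3.533

E[max(X,3)] = Σ max(x,3)·P(X=x)
 = 3·1/30 + 3·2/15 + 3·3/10 + 4·8/15
 = 1/10 + 2/5 + 9/10 + 32/15
 = 53/15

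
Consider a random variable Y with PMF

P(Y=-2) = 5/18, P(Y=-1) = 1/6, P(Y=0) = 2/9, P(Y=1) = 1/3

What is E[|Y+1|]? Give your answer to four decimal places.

E[|Y+1|] = Σ |y+1|·P(Y=y)
 = 1·5/18 + 0·1/6 + 1·2/9 + 2·1/3
 = 5/18 + 0 + 2/9 + 2/3
 = 7/6

1.1667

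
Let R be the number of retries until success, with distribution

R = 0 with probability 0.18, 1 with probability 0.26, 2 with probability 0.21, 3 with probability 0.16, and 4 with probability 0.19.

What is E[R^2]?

5.58

E[R^2] = Σ r^2·P(R=r)
 = 0·0.18 + 1·0.26 + 4·0.21 + 9·0.16 + 16·0.19
 = 0 + 0.26 + 0.84 + 1.44 + 3.04
 = 5.58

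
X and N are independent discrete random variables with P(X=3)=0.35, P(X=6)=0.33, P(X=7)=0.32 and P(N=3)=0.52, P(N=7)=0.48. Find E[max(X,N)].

6.1004

E[max(X,N)] = Σ_x Σ_n max(x,n) · P(X=x)P(N=n)
 = 3·0.182 + 7·0.168 + 6·0.1716 + 7·0.1584 + 7·0.1664 + 7·0.1536
 = 0.546 + 1.176 + 1.0296 + 1.1088 + 1.1648 + 1.0752
 = 6.1004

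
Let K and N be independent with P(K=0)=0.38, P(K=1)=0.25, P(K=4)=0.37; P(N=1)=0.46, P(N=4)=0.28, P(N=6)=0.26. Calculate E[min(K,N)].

1.2194

E[min(K,N)] = Σ_k Σ_n min(k,n) · P(K=k)P(N=n)
 = 0·0.1748 + 0·0.1064 + 0·0.0988 + 1·0.115 + 1·0.07 + 1·0.065 + 1·0.1702 + 4·0.1036 + 4·0.0962
 = 0 + 0 + 0 + 0.115 + 0.07 + 0.065 + 0.1702 + 0.4144 + 0.3848
 = 1.2194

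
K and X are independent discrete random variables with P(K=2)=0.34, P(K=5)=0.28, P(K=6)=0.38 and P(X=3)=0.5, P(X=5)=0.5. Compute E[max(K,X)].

E[max(K,X)] = Σ_k Σ_x max(k,x) · P(K=k)P(X=x)
 = 3·0.17 + 5·0.17 + 5·0.14 + 5·0.14 + 6·0.19 + 6·0.19
 = 0.51 + 0.85 + 0.7 + 0.7 + 1.14 + 1.14
 = 5.04

5.04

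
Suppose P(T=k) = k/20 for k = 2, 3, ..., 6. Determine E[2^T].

E[2^T] = Σ 2^t·P(T=t)
 = 4·1/10 + 8·3/20 + 16·1/5 + 32·1/4 + 64·3/10
 = 2/5 + 6/5 + 16/5 + 8 + 96/5
 = 32

32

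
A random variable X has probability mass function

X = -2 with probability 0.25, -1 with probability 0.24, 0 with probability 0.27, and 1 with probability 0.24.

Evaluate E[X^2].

E[X^2] = Σ x^2·P(X=x)
 = 4·0.25 + 1·0.24 + 0·0.27 + 1·0.24
 = 1 + 0.24 + 0 + 0.24
 = 1.48

1.48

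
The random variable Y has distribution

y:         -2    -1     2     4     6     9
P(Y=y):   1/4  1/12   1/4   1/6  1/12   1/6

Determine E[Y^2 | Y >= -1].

P(Y >= -1) = 1/12 + 1/4 + 1/6 + 1/12 + 1/6 = 3/4.
E[Y^2 | Y >= -1] = [1·1/12 + 4·1/4 + 16·1/6 + 36·1/12 + 81·1/6] / (3/4)
 = 81/4 / (3/4)
 = 27

27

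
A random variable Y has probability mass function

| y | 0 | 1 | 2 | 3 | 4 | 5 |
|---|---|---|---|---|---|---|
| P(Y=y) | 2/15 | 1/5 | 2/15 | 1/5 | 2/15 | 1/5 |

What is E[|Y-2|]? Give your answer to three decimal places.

E[|Y-2|] = Σ |y-2|·P(Y=y)
 = 2·2/15 + 1·1/5 + 0·2/15 + 1·1/5 + 2·2/15 + 3·1/5
 = 4/15 + 1/5 + 0 + 1/5 + 4/15 + 3/5
 = 23/15

1.533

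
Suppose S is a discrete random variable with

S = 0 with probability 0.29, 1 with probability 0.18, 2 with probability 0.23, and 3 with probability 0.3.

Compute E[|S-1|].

1.12

E[|S-1|] = Σ |s-1|·P(S=s)
 = 1·0.29 + 0·0.18 + 1·0.23 + 2·0.3
 = 0.29 + 0 + 0.23 + 0.6
 = 1.12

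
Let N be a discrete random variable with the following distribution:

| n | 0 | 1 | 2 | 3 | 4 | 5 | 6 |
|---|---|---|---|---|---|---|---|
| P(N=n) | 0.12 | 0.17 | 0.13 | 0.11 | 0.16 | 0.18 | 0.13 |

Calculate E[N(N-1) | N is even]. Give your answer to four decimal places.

11.2593

P(N is even) = 0.12 + 0.13 + 0.16 + 0.13 = 0.54.
E[N(N-1) | N is even] = [0·0.12 + 2·0.13 + 12·0.16 + 30·0.13] / 0.54
 = 6.08 / 0.54
 = 304/27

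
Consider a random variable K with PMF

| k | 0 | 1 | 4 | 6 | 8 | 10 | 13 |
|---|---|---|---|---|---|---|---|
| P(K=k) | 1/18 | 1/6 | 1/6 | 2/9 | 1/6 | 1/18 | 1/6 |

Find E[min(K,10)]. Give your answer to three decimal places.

5.722

E[min(K,10)] = Σ min(k,10)·P(K=k)
 = 0·1/18 + 1·1/6 + 4·1/6 + 6·2/9 + 8·1/6 + 10·1/18 + 10·1/6
 = 0 + 1/6 + 2/3 + 4/3 + 4/3 + 5/9 + 5/3
 = 103/18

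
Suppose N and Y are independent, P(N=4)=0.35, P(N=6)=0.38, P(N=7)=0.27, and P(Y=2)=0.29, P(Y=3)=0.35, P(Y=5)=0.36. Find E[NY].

E[NY] = Σ_n Σ_y ny · P(N=n)P(Y=y)
 = 8·0.1015 + 12·0.1225 + 20·0.126 + 12·0.1102 + 18·0.133 + 30·0.1368 + 14·0.0783 + 21·0.0945 + 35·0.0972
 = 0.812 + 1.47 + 2.52 + 1.3224 + 2.394 + 4.104 + 1.0962 + 1.9845 + 3.402
 = 19.1051

19.1051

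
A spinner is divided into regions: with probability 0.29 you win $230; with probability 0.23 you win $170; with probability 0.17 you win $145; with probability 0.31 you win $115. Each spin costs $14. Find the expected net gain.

152.1

E[payout] = 230·0.29 + 170·0.23 + 145·0.17 + 115·0.31
 = 66.7 + 39.1 + 24.65 + 35.65
 = 166.1
Net = 166.1 - 14 = 152.1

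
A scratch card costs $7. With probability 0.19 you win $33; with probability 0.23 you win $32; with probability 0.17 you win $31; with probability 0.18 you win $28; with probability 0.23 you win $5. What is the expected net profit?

18.09

E[payout] = 33·0.19 + 32·0.23 + 31·0.17 + 28·0.18 + 5·0.23
 = 6.27 + 7.36 + 5.27 + 5.04 + 1.15
 = 25.09
Net = 25.09 - 7 = 18.09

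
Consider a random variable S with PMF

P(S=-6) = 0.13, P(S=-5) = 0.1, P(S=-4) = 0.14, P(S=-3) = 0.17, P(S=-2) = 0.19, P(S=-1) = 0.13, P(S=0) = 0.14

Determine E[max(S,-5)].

-2.73

E[max(S,-5)] = Σ max(s,-5)·P(S=s)
 = (-5)·0.13 + (-5)·0.1 + (-4)·0.14 + (-3)·0.17 + (-2)·0.19 + (-1)·0.13 + 0·0.14
 = (-0.65) + (-0.5) + (-0.56) + (-0.51) + (-0.38) + (-0.13) + 0
 = -2.73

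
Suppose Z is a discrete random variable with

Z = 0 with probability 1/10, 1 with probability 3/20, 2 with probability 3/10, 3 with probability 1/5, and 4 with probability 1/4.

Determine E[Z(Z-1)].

4.8

E[Z(Z-1)] = Σ z(z-1)·P(Z=z)
 = 0·1/10 + 0·3/20 + 2·3/10 + 6·1/5 + 12·1/4
 = 0 + 0 + 3/5 + 6/5 + 3
 = 24/5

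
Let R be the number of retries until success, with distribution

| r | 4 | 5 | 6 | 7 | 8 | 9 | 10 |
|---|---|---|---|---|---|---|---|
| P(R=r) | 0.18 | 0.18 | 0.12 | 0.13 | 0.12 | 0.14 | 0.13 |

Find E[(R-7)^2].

4.31

E[(R-7)^2] = Σ (r-7)^2·P(R=r)
 = 9·0.18 + 4·0.18 + 1·0.12 + 0·0.13 + 1·0.12 + 4·0.14 + 9·0.13
 = 1.62 + 0.72 + 0.12 + 0 + 0.12 + 0.56 + 1.17
 = 4.31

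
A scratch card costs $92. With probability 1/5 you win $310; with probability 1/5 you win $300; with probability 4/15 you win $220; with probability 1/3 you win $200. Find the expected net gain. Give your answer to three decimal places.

E[payout] = 310·1/5 + 300·1/5 + 220·4/15 + 200·1/3
 = 62 + 60 + 176/3 + 200/3
 = 742/3
Net = 742/3 - 92 = 466/3

155.333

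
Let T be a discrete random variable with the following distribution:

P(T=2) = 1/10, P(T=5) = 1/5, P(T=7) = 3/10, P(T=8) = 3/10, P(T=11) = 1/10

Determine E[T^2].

E[T^2] = Σ t^2·P(T=t)
 = 4·1/10 + 25·1/5 + 49·3/10 + 64·3/10 + 121·1/10
 = 2/5 + 5 + 147/10 + 96/5 + 121/10
 = 257/5

51.4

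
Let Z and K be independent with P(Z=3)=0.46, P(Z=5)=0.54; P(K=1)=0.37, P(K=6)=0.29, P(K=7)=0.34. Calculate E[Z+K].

E[Z+K] = Σ_z Σ_k (z+k) · P(Z=z)P(K=k)
 = 4·0.1702 + 9·0.1334 + 10·0.1564 + 6·0.1998 + 11·0.1566 + 12·0.1836
 = 0.6808 + 1.2006 + 1.564 + 1.1988 + 1.7226 + 2.2032
 = 8.57

8.57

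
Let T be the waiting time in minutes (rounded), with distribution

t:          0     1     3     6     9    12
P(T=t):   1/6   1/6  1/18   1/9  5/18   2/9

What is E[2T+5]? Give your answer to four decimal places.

E[2T+5] = Σ (2t+5)·P(T=t)
 = 5·1/6 + 7·1/6 + 11·1/18 + 17·1/9 + 23·5/18 + 29·2/9
 = 5/6 + 7/6 + 11/18 + 17/9 + 115/18 + 58/9
 = 52/3

17.3333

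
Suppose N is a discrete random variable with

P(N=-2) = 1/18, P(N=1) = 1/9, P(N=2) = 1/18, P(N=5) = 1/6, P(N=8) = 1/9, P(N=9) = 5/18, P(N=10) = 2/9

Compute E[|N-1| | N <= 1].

P(N <= 1) = 1/18 + 1/9 = 1/6.
E[|N-1| | N <= 1] = [3·1/18 + 0·1/9] / (1/6)
 = 1/6 / (1/6)
 = 1

1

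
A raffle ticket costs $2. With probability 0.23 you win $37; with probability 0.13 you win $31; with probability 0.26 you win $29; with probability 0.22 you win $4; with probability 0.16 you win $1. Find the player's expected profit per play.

19.12

E[payout] = 37·0.23 + 31·0.13 + 29·0.26 + 4·0.22 + 1·0.16
 = 8.51 + 4.03 + 7.54 + 0.88 + 0.16
 = 21.12
Net = 21.12 - 2 = 19.12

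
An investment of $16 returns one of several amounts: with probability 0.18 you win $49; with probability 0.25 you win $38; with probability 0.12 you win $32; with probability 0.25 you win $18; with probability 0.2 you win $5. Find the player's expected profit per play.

11.66

E[payout] = 49·0.18 + 38·0.25 + 32·0.12 + 18·0.25 + 5·0.2
 = 8.82 + 9.5 + 3.84 + 4.5 + 1
 = 27.66
Net = 27.66 - 16 = 11.66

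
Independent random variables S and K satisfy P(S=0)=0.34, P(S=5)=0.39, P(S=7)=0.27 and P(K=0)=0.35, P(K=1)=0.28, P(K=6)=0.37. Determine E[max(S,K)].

4.8343

E[max(S,K)] = Σ_s Σ_k max(s,k) · P(S=s)P(K=k)
 = 0·0.119 + 1·0.0952 + 6·0.1258 + 5·0.1365 + 5·0.1092 + 6·0.1443 + 7·0.0945 + 7·0.0756 + 7·0.0999
 = 0 + 0.0952 + 0.7548 + 0.6825 + 0.546 + 0.8658 + 0.6615 + 0.5292 + 0.6993
 = 4.8343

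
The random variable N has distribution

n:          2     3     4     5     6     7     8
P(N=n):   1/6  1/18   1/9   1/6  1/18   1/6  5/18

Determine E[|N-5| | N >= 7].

P(N >= 7) = 1/6 + 5/18 = 4/9.
E[|N-5| | N >= 7] = [2·1/6 + 3·5/18] / (4/9)
 = 7/6 / (4/9)
 = 21/8

2.625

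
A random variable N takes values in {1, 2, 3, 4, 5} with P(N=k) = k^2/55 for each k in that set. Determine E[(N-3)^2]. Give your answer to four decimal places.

E[(N-3)^2] = Σ (n-3)^2·P(N=n)
 = 4·1/55 + 1·4/55 + 0·9/55 + 1·16/55 + 4·5/11
 = 4/55 + 4/55 + 0 + 16/55 + 20/11
 = 124/55

2.2545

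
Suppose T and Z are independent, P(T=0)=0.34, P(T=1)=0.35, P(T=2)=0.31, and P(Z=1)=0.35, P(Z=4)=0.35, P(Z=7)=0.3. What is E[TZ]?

3.7345

E[TZ] = Σ_t Σ_z tz · P(T=t)P(Z=z)
 = 0·0.119 + 0·0.119 + 0·0.102 + 1·0.1225 + 4·0.1225 + 7·0.105 + 2·0.1085 + 8·0.1085 + 14·0.093
 = 0 + 0 + 0 + 0.1225 + 0.49 + 0.735 + 0.217 + 0.868 + 1.302
 = 3.7345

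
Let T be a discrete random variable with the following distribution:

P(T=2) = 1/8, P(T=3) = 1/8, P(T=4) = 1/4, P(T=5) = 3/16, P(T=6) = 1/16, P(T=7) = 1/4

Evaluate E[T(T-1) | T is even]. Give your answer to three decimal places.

P(T is even) = 1/8 + 1/4 + 1/16 = 7/16.
E[T(T-1) | T is even] = [2·1/8 + 12·1/4 + 30·1/16] / (7/16)
 = 41/8 / (7/16)
 = 82/7

11.714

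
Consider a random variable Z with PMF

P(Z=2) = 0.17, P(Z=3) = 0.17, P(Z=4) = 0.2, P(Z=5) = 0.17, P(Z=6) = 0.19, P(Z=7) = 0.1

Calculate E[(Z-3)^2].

4.36

E[(Z-3)^2] = Σ (z-3)^2·P(Z=z)
 = 1·0.17 + 0·0.17 + 1·0.2 + 4·0.17 + 9·0.19 + 16·0.1
 = 0.17 + 0 + 0.2 + 0.68 + 1.71 + 1.6
 = 4.36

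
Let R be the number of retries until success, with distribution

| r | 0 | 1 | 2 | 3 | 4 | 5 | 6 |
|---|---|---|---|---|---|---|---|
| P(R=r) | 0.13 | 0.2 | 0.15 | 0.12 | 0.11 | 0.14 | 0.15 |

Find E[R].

2.9

E[R] = Σ r·P(R=r)
 = 0·0.13 + 1·0.2 + 2·0.15 + 3·0.12 + 4·0.11 + 5·0.14 + 6·0.15
 = 0 + 0.2 + 0.3 + 0.36 + 0.44 + 0.7 + 0.9
 = 2.9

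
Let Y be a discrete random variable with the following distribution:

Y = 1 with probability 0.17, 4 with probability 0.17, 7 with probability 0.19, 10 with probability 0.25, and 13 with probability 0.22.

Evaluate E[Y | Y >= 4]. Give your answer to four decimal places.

8.8795

P(Y >= 4) = 0.17 + 0.19 + 0.25 + 0.22 = 0.83.
E[Y | Y >= 4] = [4·0.17 + 7·0.19 + 10·0.25 + 13·0.22] / 0.83
 = 7.37 / 0.83
 = 737/83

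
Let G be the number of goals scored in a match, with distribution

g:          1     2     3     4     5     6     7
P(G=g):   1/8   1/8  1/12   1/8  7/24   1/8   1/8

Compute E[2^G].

E[2^G] = Σ 2^g·P(G=g)
 = 2·1/8 + 4·1/8 + 8·1/12 + 16·1/8 + 32·7/24 + 64·1/8 + 128·1/8
 = 1/4 + 1/2 + 2/3 + 2 + 28/3 + 8 + 16
 = 147/4

36.75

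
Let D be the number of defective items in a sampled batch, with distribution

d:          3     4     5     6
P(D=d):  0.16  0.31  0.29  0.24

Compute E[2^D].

30.88

E[2^D] = Σ 2^d·P(D=d)
 = 8·0.16 + 16·0.31 + 32·0.29 + 64·0.24
 = 1.28 + 4.96 + 9.28 + 15.36
 = 30.88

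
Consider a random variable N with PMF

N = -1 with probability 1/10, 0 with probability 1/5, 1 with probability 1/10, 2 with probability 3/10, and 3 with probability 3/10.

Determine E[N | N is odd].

P(N is odd) = 1/10 + 1/10 + 3/10 = 1/2.
E[N | N is odd] = [(-1)·1/10 + 1·1/10 + 3·3/10] / (1/2)
 = 9/10 / (1/2)
 = 9/5

1.8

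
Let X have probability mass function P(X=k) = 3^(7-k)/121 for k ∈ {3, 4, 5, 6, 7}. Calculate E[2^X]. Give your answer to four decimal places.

13.9504

E[2^X] = Σ 2^x·P(X=x)
 = 8·81/121 + 16·27/121 + 32·9/121 + 64·3/121 + 128·1/121
 = 648/121 + 432/121 + 288/121 + 192/121 + 128/121
 = 1688/121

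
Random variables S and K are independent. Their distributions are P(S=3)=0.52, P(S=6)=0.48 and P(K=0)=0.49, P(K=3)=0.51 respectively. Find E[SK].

E[SK] = Σ_s Σ_k sk · P(S=s)P(K=k)
 = 0·0.2548 + 9·0.2652 + 0·0.2352 + 18·0.2448
 = 0 + 2.3868 + 0 + 4.4064
 = 6.7932

6.7932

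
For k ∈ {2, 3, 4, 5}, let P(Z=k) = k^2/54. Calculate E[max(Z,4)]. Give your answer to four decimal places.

4.4630

E[max(Z,4)] = Σ max(z,4)·P(Z=z)
 = 4·2/27 + 4·1/6 + 4·8/27 + 5·25/54
 = 8/27 + 2/3 + 32/27 + 125/54
 = 241/54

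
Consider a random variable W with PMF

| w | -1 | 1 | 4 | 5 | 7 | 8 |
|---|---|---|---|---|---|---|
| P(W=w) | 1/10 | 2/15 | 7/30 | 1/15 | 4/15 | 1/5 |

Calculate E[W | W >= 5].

P(W >= 5) = 1/15 + 4/15 + 1/5 = 8/15.
E[W | W >= 5] = [5·1/15 + 7·4/15 + 8·1/5] / (8/15)
 = 19/5 / (8/15)
 = 57/8

7.125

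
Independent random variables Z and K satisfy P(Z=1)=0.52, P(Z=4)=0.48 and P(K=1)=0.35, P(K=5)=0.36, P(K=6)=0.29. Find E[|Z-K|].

E[|Z-K|] = Σ_z Σ_k |z-k| · P(Z=z)P(K=k)
 = 0·0.182 + 4·0.1872 + 5·0.1508 + 3·0.168 + 1·0.1728 + 2·0.1392
 = 0 + 0.7488 + 0.754 + 0.504 + 0.1728 + 0.2784
 = 2.458

2.458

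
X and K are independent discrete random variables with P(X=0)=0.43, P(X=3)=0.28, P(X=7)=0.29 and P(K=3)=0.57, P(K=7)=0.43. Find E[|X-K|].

E[|X-K|] = Σ_x Σ_k |x-k| · P(X=x)P(K=k)
 = 3·0.2451 + 7·0.1849 + 0·0.1596 + 4·0.1204 + 4·0.1653 + 0·0.1247
 = 0.7353 + 1.2943 + 0 + 0.4816 + 0.6612 + 0
 = 3.1724

3.1724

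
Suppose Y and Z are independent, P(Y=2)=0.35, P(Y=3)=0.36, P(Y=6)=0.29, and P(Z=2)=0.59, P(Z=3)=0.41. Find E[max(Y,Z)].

3.6635

E[max(Y,Z)] = Σ_y Σ_z max(y,z) · P(Y=y)P(Z=z)
 = 2·0.2065 + 3·0.1435 + 3·0.2124 + 3·0.1476 + 6·0.1711 + 6·0.1189
 = 0.413 + 0.4305 + 0.6372 + 0.4428 + 1.0266 + 0.7134
 = 3.6635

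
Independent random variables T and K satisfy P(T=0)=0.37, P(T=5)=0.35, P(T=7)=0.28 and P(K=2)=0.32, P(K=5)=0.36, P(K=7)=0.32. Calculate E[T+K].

E[T+K] = Σ_t Σ_k (t+k) · P(T=t)P(K=k)
 = 2·0.1184 + 5·0.1332 + 7·0.1184 + 7·0.112 + 10·0.126 + 12·0.112 + 9·0.0896 + 12·0.1008 + 14·0.0896
 = 0.2368 + 0.666 + 0.8288 + 0.784 + 1.26 + 1.344 + 0.8064 + 1.2096 + 1.2544
 = 8.39

8.39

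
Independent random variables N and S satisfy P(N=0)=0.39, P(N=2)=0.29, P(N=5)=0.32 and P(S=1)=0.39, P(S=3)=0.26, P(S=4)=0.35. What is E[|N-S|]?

2.1714

E[|N-S|] = Σ_n Σ_s |n-s| · P(N=n)P(S=s)
 = 1·0.1521 + 3·0.1014 + 4·0.1365 + 1·0.1131 + 1·0.0754 + 2·0.1015 + 4·0.1248 + 2·0.0832 + 1·0.112
 = 0.1521 + 0.3042 + 0.546 + 0.1131 + 0.0754 + 0.203 + 0.4992 + 0.1664 + 0.112
 = 2.1714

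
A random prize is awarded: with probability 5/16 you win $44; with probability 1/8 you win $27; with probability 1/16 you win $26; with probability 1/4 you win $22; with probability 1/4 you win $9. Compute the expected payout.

26.5

E[payout] = 44·5/16 + 27·1/8 + 26·1/16 + 22·1/4 + 9·1/4
 = 55/4 + 27/8 + 13/8 + 11/2 + 9/4
 = 53/2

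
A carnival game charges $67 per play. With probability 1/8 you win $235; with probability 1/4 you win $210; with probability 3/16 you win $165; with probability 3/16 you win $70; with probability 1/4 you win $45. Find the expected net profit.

70.1875

E[payout] = 235·1/8 + 210·1/4 + 165·3/16 + 70·3/16 + 45·1/4
 = 235/8 + 105/2 + 495/16 + 105/8 + 45/4
 = 2195/16
Net = 2195/16 - 67 = 1123/16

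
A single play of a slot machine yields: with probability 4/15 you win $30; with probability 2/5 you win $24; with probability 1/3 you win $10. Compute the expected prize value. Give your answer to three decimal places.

20.933

E[payout] = 30·4/15 + 24·2/5 + 10·1/3
 = 8 + 48/5 + 10/3
 = 314/15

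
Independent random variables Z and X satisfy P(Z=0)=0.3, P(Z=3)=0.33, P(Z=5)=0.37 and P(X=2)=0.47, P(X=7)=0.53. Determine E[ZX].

13.206

E[ZX] = Σ_z Σ_x zx · P(Z=z)P(X=x)
 = 0·0.141 + 0·0.159 + 6·0.1551 + 21·0.1749 + 10·0.1739 + 35·0.1961
 = 0 + 0 + 0.9306 + 3.6729 + 1.739 + 6.8635
 = 13.206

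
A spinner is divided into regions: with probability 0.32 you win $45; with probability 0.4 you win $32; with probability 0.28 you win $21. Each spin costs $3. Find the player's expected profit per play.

30.08

E[payout] = 45·0.32 + 32·0.4 + 21·0.28
 = 14.4 + 12.8 + 5.88
 = 33.08
Net = 33.08 - 3 = 30.08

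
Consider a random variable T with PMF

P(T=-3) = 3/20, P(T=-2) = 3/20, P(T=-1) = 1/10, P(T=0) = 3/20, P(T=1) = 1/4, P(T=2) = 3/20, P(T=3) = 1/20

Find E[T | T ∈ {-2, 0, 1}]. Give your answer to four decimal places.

P(T ∈ {-2, 0, 1}) = 3/20 + 3/20 + 1/4 = 11/20.
E[T | T ∈ {-2, 0, 1}] = [(-2)·3/20 + 0·3/20 + 1·1/4] / (11/20)
 = -1/20 / (11/20)
 = -1/11

-0.0909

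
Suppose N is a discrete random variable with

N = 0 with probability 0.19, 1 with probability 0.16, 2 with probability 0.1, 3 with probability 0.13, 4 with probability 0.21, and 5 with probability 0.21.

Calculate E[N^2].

E[N^2] = Σ n^2·P(N=n)
 = 0·0.19 + 1·0.16 + 4·0.1 + 9·0.13 + 16·0.21 + 25·0.21
 = 0 + 0.16 + 0.4 + 1.17 + 3.36 + 5.25
 = 10.34

10.34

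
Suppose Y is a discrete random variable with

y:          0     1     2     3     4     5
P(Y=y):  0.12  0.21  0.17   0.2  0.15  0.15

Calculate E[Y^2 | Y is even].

P(Y is even) = 0.12 + 0.17 + 0.15 = 0.44.
E[Y^2 | Y is even] = [0·0.12 + 4·0.17 + 16·0.15] / 0.44
 = 3.08 / 0.44
 = 7

7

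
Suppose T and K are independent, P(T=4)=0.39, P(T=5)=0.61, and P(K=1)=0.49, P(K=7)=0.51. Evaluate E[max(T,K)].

5.8289

E[max(T,K)] = Σ_t Σ_k max(t,k) · P(T=t)P(K=k)
 = 4·0.1911 + 7·0.1989 + 5·0.2989 + 7·0.3111
 = 0.7644 + 1.3923 + 1.4945 + 2.1777
 = 5.8289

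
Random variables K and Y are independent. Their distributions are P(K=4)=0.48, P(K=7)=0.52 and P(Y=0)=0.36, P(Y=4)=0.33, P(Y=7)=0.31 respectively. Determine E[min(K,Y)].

E[min(K,Y)] = Σ_k Σ_y min(k,y) · P(K=k)P(Y=y)
 = 0·0.1728 + 4·0.1584 + 4·0.1488 + 0·0.1872 + 4·0.1716 + 7·0.1612
 = 0 + 0.6336 + 0.5952 + 0 + 0.6864 + 1.1284
 = 3.0436

3.0436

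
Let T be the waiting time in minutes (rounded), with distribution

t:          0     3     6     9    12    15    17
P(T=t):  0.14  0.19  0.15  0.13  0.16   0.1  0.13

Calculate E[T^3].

E[T^3] = Σ t^3·P(T=t)
 = 0·0.14 + 27·0.19 + 216·0.15 + 729·0.13 + 1728·0.16 + 3375·0.1 + 4913·0.13
 = 0 + 5.13 + 32.4 + 94.77 + 276.48 + 337.5 + 638.69
 = 1384.97

1384.97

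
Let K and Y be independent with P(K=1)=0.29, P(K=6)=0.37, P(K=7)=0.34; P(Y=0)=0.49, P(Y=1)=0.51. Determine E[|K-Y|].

4.38

E[|K-Y|] = Σ_k Σ_y |k-y| · P(K=k)P(Y=y)
 = 1·0.1421 + 0·0.1479 + 6·0.1813 + 5·0.1887 + 7·0.1666 + 6·0.1734
 = 0.1421 + 0 + 1.0878 + 0.9435 + 1.1662 + 1.0404
 = 4.38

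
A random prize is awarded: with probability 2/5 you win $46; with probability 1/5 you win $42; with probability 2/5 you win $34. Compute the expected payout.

E[payout] = 46·2/5 + 42·1/5 + 34·2/5
 = 92/5 + 42/5 + 68/5
 = 202/5

40.4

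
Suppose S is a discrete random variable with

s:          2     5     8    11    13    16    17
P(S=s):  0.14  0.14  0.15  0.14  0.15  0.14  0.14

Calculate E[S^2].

132.25

E[S^2] = Σ s^2·P(S=s)
 = 4·0.14 + 25·0.14 + 64·0.15 + 121·0.14 + 169·0.15 + 256·0.14 + 289·0.14
 = 0.56 + 3.5 + 9.6 + 16.94 + 25.35 + 35.84 + 40.46
 = 132.25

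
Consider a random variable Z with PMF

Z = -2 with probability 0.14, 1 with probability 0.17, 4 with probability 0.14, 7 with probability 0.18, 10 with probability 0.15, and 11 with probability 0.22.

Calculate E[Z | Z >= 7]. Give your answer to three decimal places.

9.418

P(Z >= 7) = 0.18 + 0.15 + 0.22 = 0.55.
E[Z | Z >= 7] = [7·0.18 + 10·0.15 + 11·0.22] / 0.55
 = 5.18 / 0.55
 = 518/55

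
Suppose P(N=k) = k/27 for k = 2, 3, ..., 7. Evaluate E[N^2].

E[N^2] = Σ n^2·P(N=n)
 = 4·2/27 + 9·1/9 + 16·4/27 + 25·5/27 + 36·2/9 + 49·7/27
 = 8/27 + 1 + 64/27 + 125/27 + 8 + 343/27
 = 29

29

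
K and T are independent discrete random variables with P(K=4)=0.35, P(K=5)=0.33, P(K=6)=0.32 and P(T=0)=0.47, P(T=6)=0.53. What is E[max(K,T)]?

5.5159

E[max(K,T)] = Σ_k Σ_t max(k,t) · P(K=k)P(T=t)
 = 4·0.1645 + 6·0.1855 + 5·0.1551 + 6·0.1749 + 6·0.1504 + 6·0.1696
 = 0.658 + 1.113 + 0.7755 + 1.0494 + 0.9024 + 1.0176
 = 5.5159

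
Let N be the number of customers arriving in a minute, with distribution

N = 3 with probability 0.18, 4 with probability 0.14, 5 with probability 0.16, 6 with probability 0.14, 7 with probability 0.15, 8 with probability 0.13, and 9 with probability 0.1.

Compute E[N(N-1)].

E[N(N-1)] = Σ n(n-1)·P(N=n)
 = 6·0.18 + 12·0.14 + 20·0.16 + 30·0.14 + 42·0.15 + 56·0.13 + 72·0.1
 = 1.08 + 1.68 + 3.2 + 4.2 + 6.3 + 7.28 + 7.2
 = 30.94

30.94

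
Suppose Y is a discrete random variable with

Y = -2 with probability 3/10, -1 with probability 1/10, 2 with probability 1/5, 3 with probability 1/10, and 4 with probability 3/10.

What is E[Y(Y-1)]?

6.6

E[Y(Y-1)] = Σ y(y-1)·P(Y=y)
 = 6·3/10 + 2·1/10 + 2·1/5 + 6·1/10 + 12·3/10
 = 9/5 + 1/5 + 2/5 + 3/5 + 18/5
 = 33/5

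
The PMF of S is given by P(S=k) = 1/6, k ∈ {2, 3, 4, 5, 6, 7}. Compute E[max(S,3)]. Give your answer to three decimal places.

E[max(S,3)] = Σ max(s,3)·P(S=s)
 = 3·1/6 + 3·1/6 + 4·1/6 + 5·1/6 + 6·1/6 + 7·1/6
 = 1/2 + 1/2 + 2/3 + 5/6 + 1 + 7/6
 = 14/3

4.667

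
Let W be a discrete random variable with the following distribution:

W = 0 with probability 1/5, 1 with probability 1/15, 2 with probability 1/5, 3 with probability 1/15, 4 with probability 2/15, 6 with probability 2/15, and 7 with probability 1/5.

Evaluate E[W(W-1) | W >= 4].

30

P(W >= 4) = 2/15 + 2/15 + 1/5 = 7/15.
E[W(W-1) | W >= 4] = [12·2/15 + 30·2/15 + 42·1/5] / (7/15)
 = 14 / (7/15)
 = 30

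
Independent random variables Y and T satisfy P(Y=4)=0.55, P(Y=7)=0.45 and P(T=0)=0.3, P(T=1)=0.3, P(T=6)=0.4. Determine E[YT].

14.445

E[YT] = Σ_y Σ_t yt · P(Y=y)P(T=t)
 = 0·0.165 + 4·0.165 + 24·0.22 + 0·0.135 + 7·0.135 + 42·0.18
 = 0 + 0.66 + 5.28 + 0 + 0.945 + 7.56
 = 14.445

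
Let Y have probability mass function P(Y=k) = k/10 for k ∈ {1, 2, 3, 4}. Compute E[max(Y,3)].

3.4

E[max(Y,3)] = Σ max(y,3)·P(Y=y)
 = 3·1/10 + 3·1/5 + 3·3/10 + 4·2/5
 = 3/10 + 3/5 + 9/10 + 8/5
 = 17/5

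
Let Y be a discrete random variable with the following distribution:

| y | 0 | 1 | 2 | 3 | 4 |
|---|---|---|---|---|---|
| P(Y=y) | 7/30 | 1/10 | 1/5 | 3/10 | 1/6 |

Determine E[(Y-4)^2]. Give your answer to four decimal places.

5.7333

E[(Y-4)^2] = Σ (y-4)^2·P(Y=y)
 = 16·7/30 + 9·1/10 + 4·1/5 + 1·3/10 + 0·1/6
 = 56/15 + 9/10 + 4/5 + 3/10 + 0
 = 86/15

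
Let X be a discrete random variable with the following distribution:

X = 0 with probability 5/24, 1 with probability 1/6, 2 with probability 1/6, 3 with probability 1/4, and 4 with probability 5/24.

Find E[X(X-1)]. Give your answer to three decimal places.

4.333

E[X(X-1)] = Σ x(x-1)·P(X=x)
 = 0·5/24 + 0·1/6 + 2·1/6 + 6·1/4 + 12·5/24
 = 0 + 0 + 1/3 + 3/2 + 5/2
 = 13/3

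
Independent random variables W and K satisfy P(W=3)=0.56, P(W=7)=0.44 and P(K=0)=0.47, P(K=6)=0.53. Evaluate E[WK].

E[WK] = Σ_w Σ_k wk · P(W=w)P(K=k)
 = 0·0.2632 + 18·0.2968 + 0·0.2068 + 42·0.2332
 = 0 + 5.3424 + 0 + 9.7944
 = 15.1368

15.1368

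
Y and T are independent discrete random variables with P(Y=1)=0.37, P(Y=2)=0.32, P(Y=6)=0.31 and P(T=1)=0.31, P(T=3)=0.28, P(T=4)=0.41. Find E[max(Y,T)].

E[max(Y,T)] = Σ_y Σ_t max(y,t) · P(Y=y)P(T=t)
 = 1·0.1147 + 3·0.1036 + 4·0.1517 + 2·0.0992 + 3·0.0896 + 4·0.1312 + 6·0.0961 + 6·0.0868 + 6·0.1271
 = 0.1147 + 0.3108 + 0.6068 + 0.1984 + 0.2688 + 0.5248 + 0.5766 + 0.5208 + 0.7626
 = 3.8843

3.8843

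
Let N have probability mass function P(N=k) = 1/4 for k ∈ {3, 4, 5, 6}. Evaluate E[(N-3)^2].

E[(N-3)^2] = Σ (n-3)^2·P(N=n)
 = 0·1/4 + 1·1/4 + 4·1/4 + 9·1/4
 = 0 + 1/4 + 1 + 9/4
 = 7/2

3.5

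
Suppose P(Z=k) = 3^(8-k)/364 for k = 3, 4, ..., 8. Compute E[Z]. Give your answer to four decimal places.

E[Z] = Σ z·P(Z=z)
 = 3·243/364 + 4·81/364 + 5·27/364 + 6·9/364 + 7·3/364 + 8·1/364
 = 729/364 + 81/91 + 135/364 + 27/182 + 3/52 + 2/91
 = 1271/364

3.4918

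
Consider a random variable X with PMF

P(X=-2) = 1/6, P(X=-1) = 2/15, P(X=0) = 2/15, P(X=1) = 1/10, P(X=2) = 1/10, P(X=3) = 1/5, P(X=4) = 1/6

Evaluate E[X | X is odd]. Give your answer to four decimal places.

P(X is odd) = 2/15 + 1/10 + 1/5 = 13/30.
E[X | X is odd] = [(-1)·2/15 + 1·1/10 + 3·1/5] / (13/30)
 = 17/30 / (13/30)
 = 17/13

1.3077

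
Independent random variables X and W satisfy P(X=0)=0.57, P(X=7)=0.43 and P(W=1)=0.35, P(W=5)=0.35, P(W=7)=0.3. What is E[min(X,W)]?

1.806

E[min(X,W)] = Σ_x Σ_w min(x,w) · P(X=x)P(W=w)
 = 0·0.1995 + 0·0.1995 + 0·0.171 + 1·0.1505 + 5·0.1505 + 7·0.129
 = 0 + 0 + 0 + 0.1505 + 0.7525 + 0.903
 = 1.806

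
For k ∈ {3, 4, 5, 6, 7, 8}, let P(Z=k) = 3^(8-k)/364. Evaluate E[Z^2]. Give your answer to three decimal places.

E[Z^2] = Σ z^2·P(Z=z)
 = 9·243/364 + 16·81/364 + 25·27/364 + 36·9/364 + 49·3/364 + 64·1/364
 = 2187/364 + 324/91 + 675/364 + 81/91 + 21/52 + 16/91
 = 361/28

12.893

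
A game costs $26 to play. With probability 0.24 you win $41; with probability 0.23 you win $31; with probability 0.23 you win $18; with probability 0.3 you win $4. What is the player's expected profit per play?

E[payout] = 41·0.24 + 31·0.23 + 18·0.23 + 4·0.3
 = 9.84 + 7.13 + 4.14 + 1.2
 = 22.31
Net = 22.31 - 26 = -3.69

-3.69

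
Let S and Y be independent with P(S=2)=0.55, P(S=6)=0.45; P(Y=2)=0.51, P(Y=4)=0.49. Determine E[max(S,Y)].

4.339

E[max(S,Y)] = Σ_s Σ_y max(s,y) · P(S=s)P(Y=y)
 = 2·0.2805 + 4·0.2695 + 6·0.2295 + 6·0.2205
 = 0.561 + 1.078 + 1.377 + 1.323
 = 4.339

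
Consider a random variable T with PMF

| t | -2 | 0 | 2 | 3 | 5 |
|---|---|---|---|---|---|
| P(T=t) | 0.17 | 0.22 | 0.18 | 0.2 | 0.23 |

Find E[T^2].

E[T^2] = Σ t^2·P(T=t)
 = 4·0.17 + 0·0.22 + 4·0.18 + 9·0.2 + 25·0.23
 = 0.68 + 0 + 0.72 + 1.8 + 5.75
 = 8.95

8.95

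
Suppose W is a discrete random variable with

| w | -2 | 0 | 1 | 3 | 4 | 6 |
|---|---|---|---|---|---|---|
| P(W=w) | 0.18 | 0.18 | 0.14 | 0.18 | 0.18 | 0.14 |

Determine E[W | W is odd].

P(W is odd) = 0.14 + 0.18 = 0.32.
E[W | W is odd] = [1·0.14 + 3·0.18] / 0.32
 = 0.68 / 0.32
 = 17/8

2.125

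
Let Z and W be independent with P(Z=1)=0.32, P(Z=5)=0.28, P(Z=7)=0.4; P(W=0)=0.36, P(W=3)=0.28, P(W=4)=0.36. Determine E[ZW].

10.3056

E[ZW] = Σ_z Σ_w zw · P(Z=z)P(W=w)
 = 0·0.1152 + 3·0.0896 + 4·0.1152 + 0·0.1008 + 15·0.0784 + 20·0.1008 + 0·0.144 + 21·0.112 + 28·0.144
 = 0 + 0.2688 + 0.4608 + 0 + 1.176 + 2.016 + 0 + 2.352 + 4.032
 = 10.3056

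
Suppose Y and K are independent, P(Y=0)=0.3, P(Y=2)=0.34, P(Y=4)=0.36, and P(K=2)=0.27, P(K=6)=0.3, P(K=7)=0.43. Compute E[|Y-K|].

E[|Y-K|] = Σ_y Σ_k |y-k| · P(Y=y)P(K=k)
 = 2·0.081 + 6·0.09 + 7·0.129 + 0·0.0918 + 4·0.102 + 5·0.1462 + 2·0.0972 + 2·0.108 + 3·0.1548
 = 0.162 + 0.54 + 0.903 + 0 + 0.408 + 0.731 + 0.1944 + 0.216 + 0.4644
 = 3.6188

3.6188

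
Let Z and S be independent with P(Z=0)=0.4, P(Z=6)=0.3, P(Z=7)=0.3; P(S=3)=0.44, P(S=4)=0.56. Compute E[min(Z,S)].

2.136

E[min(Z,S)] = Σ_z Σ_s min(z,s) · P(Z=z)P(S=s)
 = 0·0.176 + 0·0.224 + 3·0.132 + 4·0.168 + 3·0.132 + 4·0.168
 = 0 + 0 + 0.396 + 0.672 + 0.396 + 0.672
 = 2.136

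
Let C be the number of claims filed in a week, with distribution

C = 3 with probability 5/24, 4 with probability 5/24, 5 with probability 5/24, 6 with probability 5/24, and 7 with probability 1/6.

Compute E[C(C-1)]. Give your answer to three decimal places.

21.167

E[C(C-1)] = Σ c(c-1)·P(C=c)
 = 6·5/24 + 12·5/24 + 20·5/24 + 30·5/24 + 42·1/6
 = 5/4 + 5/2 + 25/6 + 25/4 + 7
 = 127/6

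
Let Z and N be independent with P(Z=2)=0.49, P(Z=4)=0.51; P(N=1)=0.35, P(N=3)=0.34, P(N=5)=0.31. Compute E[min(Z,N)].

E[min(Z,N)] = Σ_z Σ_n min(z,n) · P(Z=z)P(N=n)
 = 1·0.1715 + 2·0.1666 + 2·0.1519 + 1·0.1785 + 3·0.1734 + 4·0.1581
 = 0.1715 + 0.3332 + 0.3038 + 0.1785 + 0.5202 + 0.6324
 = 2.1396

2.1396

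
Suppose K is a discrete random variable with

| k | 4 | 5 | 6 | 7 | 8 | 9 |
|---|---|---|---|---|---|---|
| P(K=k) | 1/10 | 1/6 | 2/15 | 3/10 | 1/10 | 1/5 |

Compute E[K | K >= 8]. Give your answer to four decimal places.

8.6667

P(K >= 8) = 1/10 + 1/5 = 3/10.
E[K | K >= 8] = [8·1/10 + 9·1/5] / (3/10)
 = 13/5 / (3/10)
 = 26/3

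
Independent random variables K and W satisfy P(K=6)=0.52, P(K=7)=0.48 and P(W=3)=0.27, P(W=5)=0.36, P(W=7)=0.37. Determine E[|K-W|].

E[|K-W|] = Σ_k Σ_w |k-w| · P(K=k)P(W=w)
 = 3·0.1404 + 1·0.1872 + 1·0.1924 + 4·0.1296 + 2·0.1728 + 0·0.1776
 = 0.4212 + 0.1872 + 0.1924 + 0.5184 + 0.3456 + 0
 = 1.6648

1.6648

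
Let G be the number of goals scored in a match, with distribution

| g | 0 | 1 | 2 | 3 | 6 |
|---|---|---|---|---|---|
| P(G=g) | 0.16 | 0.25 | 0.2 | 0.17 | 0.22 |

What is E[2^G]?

E[2^G] = Σ 2^g·P(G=g)
 = 1·0.16 + 2·0.25 + 4·0.2 + 8·0.17 + 64·0.22
 = 0.16 + 0.5 + 0.8 + 1.36 + 14.08
 = 16.9

16.9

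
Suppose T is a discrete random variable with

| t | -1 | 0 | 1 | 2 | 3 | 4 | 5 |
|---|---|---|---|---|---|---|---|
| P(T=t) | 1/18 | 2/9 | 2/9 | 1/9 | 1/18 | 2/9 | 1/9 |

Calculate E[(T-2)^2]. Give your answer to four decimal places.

E[(T-2)^2] = Σ (t-2)^2·P(T=t)
 = 9·1/18 + 4·2/9 + 1·2/9 + 0·1/9 + 1·1/18 + 4·2/9 + 9·1/9
 = 1/2 + 8/9 + 2/9 + 0 + 1/18 + 8/9 + 1
 = 32/9

3.5556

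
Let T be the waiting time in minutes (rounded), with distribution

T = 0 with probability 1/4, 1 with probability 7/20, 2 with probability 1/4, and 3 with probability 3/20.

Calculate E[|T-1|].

E[|T-1|] = Σ |t-1|·P(T=t)
 = 1·1/4 + 0·7/20 + 1·1/4 + 2·3/20
 = 1/4 + 0 + 1/4 + 3/10
 = 4/5

0.8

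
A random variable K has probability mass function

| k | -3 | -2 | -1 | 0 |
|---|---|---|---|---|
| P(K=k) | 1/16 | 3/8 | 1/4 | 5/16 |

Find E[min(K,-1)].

E[min(K,-1)] = Σ min(k,-1)·P(K=k)
 = (-3)·1/16 + (-2)·3/8 + (-1)·1/4 + (-1)·5/16
 = (-3/16) + (-3/4) + (-1/4) + (-5/16)
 = -3/2

-1.5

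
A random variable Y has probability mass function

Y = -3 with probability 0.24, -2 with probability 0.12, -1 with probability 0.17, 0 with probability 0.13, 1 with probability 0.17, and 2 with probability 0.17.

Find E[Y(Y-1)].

E[Y(Y-1)] = Σ y(y-1)·P(Y=y)
 = 12·0.24 + 6·0.12 + 2·0.17 + 0·0.13 + 0·0.17 + 2·0.17
 = 2.88 + 0.72 + 0.34 + 0 + 0 + 0.34
 = 4.28

4.28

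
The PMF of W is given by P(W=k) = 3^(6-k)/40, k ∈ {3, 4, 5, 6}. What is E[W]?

3.45

E[W] = Σ w·P(W=w)
 = 3·27/40 + 4·9/40 + 5·3/40 + 6·1/40
 = 81/40 + 9/10 + 3/8 + 3/20
 = 69/20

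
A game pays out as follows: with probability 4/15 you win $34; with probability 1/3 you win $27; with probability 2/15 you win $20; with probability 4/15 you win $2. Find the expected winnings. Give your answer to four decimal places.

21.2667

E[payout] = 34·4/15 + 27·1/3 + 20·2/15 + 2·4/15
 = 136/15 + 9 + 8/3 + 8/15
 = 319/15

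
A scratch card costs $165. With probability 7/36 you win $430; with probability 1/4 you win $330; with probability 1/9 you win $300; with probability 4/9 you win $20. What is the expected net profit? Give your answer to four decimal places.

43.3333

E[payout] = 430·7/36 + 330·1/4 + 300·1/9 + 20·4/9
 = 1505/18 + 165/2 + 100/3 + 80/9
 = 625/3
Net = 625/3 - 165 = 130/3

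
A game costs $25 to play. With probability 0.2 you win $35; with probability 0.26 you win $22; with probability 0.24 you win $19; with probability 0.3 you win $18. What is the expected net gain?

-2.32

E[payout] = 35·0.2 + 22·0.26 + 19·0.24 + 18·0.3
 = 7 + 5.72 + 4.56 + 5.4
 = 22.68
Net = 22.68 - 25 = -2.32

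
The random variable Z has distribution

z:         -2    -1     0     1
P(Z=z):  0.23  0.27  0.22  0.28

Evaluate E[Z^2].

1.47

E[Z^2] = Σ z^2·P(Z=z)
 = 4·0.23 + 1·0.27 + 0·0.22 + 1·0.28
 = 0.92 + 0.27 + 0 + 0.28
 = 1.47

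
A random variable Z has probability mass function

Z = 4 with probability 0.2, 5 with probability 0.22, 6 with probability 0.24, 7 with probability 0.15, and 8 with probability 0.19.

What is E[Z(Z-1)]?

E[Z(Z-1)] = Σ z(z-1)·P(Z=z)
 = 12·0.2 + 20·0.22 + 30·0.24 + 42·0.15 + 56·0.19
 = 2.4 + 4.4 + 7.2 + 6.3 + 10.64
 = 30.94

30.94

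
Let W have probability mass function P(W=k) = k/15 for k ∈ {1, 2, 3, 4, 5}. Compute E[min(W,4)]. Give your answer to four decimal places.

E[min(W,4)] = Σ min(w,4)·P(W=w)
 = 1·1/15 + 2·2/15 + 3·1/5 + 4·4/15 + 4·1/3
 = 1/15 + 4/15 + 3/5 + 16/15 + 4/3
 = 10/3

3.3333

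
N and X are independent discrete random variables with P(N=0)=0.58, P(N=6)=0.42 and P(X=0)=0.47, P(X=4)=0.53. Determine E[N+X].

E[N+X] = Σ_n Σ_x (n+x) · P(N=n)P(X=x)
 = 0·0.2726 + 4·0.3074 + 6·0.1974 + 10·0.2226
 = 0 + 1.2296 + 1.1844 + 2.226
 = 4.64

4.64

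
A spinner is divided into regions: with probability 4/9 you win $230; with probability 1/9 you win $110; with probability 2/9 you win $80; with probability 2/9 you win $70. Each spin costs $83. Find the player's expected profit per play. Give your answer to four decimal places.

64.7778

E[payout] = 230·4/9 + 110·1/9 + 80·2/9 + 70·2/9
 = 920/9 + 110/9 + 160/9 + 140/9
 = 1330/9
Net = 1330/9 - 83 = 583/9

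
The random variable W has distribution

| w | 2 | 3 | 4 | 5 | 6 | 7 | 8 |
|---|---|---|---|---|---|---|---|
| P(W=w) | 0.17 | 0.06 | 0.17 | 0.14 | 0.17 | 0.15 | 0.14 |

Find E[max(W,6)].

E[max(W,6)] = Σ max(w,6)·P(W=w)
 = 6·0.17 + 6·0.06 + 6·0.17 + 6·0.14 + 6·0.17 + 7·0.15 + 8·0.14
 = 1.02 + 0.36 + 1.02 + 0.84 + 1.02 + 1.05 + 1.12
 = 6.43

6.43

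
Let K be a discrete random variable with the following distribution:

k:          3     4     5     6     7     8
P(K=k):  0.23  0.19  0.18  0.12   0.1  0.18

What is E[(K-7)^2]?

6.41

E[(K-7)^2] = Σ (k-7)^2·P(K=k)
 = 16·0.23 + 9·0.19 + 4·0.18 + 1·0.12 + 0·0.1 + 1·0.18
 = 3.68 + 1.71 + 0.72 + 0.12 + 0 + 0.18
 = 6.41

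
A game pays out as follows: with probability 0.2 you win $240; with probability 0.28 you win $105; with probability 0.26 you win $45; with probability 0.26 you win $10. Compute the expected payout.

91.7

E[payout] = 240·0.2 + 105·0.28 + 45·0.26 + 10·0.26
 = 48 + 29.4 + 11.7 + 2.6
 = 91.7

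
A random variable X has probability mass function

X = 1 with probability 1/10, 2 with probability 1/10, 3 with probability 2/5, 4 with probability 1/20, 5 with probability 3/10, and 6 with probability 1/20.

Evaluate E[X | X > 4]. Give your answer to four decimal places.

5.1429

P(X > 4) = 3/10 + 1/20 = 7/20.
E[X | X > 4] = [5·3/10 + 6·1/20] / (7/20)
 = 9/5 / (7/20)
 = 36/7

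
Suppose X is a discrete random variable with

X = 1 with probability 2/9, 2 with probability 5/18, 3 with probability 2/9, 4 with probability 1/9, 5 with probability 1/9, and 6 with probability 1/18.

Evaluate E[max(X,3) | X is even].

P(X is even) = 5/18 + 1/9 + 1/18 = 4/9.
E[max(X,3) | X is even] = [3·5/18 + 4·1/9 + 6·1/18] / (4/9)
 = 29/18 / (4/9)
 = 29/8

3.625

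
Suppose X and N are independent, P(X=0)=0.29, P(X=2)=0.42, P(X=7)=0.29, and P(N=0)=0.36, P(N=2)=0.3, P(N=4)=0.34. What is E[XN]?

E[XN] = Σ_x Σ_n xn · P(X=x)P(N=n)
 = 0·0.1044 + 0·0.087 + 0·0.0986 + 0·0.1512 + 4·0.126 + 8·0.1428 + 0·0.1044 + 14·0.087 + 28·0.0986
 = 0 + 0 + 0 + 0 + 0.504 + 1.1424 + 0 + 1.218 + 2.7608
 = 5.6252

5.6252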